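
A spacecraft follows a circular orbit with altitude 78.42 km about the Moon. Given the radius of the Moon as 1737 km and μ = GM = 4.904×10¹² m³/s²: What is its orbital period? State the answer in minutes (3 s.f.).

T ≈ 116 minutes

r = 1737 + 78.42 = 1815.4 km = 1.8154×10⁶ m.
Kepler's third law: T = 2π√(r³/μ) = 2π√((1.815×10⁶)³ / 4.904×10¹²).
r³/μ = 1.220×10⁶ s², so T = 2π × 1.105×10³ = 6.940×10³ s.
Converting: 6.940×10³ s ÷ 60.00 = 115.7 minutes.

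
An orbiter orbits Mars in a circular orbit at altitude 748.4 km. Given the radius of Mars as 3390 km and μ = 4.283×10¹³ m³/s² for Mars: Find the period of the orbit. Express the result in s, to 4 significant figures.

r = 3390 + 748.4 = 4138.4 km = 4.1384×10⁶ m.
Kepler's third law: T = 2π√(r³/μ) = 2π√((4.138×10⁶)³ / 4.283×10¹³).
r³/μ = 1.655×10⁶ s², so T = 2π × 1.286×10³ = 8.083×10³ s.

T ≈ 8083 s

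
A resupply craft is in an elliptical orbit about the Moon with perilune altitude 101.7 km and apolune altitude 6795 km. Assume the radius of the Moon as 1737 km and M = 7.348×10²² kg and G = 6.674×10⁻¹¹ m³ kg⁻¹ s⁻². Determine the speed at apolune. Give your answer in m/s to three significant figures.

μ = GM = 6.674×10⁻¹¹ × 7.348×10²² = 4.904×10¹² m³/s².
r_p = 1737 + 101.7 = 1838.7 km = 1.8387×10⁶ m.
r_a = 1737 + 6795 = 8532.0 km = 8.5320×10⁶ m.
Semi-major axis a = (r_p + r_a)/2 = 5185.4 km = 5.185×10⁶ m.
Vis-viva: v² = μ(2/r − 1/a) = 4.904×10¹² × (2.344×10⁻⁷ − 1.929×10⁻⁷) = 2.038×10⁵ m²/s².
v = 451.5 m/s.

v ≈ 451 m/s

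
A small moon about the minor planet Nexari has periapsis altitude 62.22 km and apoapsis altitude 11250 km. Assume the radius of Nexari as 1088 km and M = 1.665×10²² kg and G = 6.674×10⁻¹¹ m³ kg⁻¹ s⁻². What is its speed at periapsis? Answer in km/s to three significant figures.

v ≈ 1.33 km/s

μ = GM = 6.674×10⁻¹¹ × 1.665×10²² = 1.111×10¹² m³/s².
r_p = 1088 + 62.22 = 1150.2 km = 1.1502×10⁶ m.
r_a = 1088 + 11250 = 12338 km = 1.2338×10⁷ m.
Semi-major axis a = (r_p + r_a)/2 = 6744.1 km = 6.744×10⁶ m.
Vis-viva: v² = μ(2/r − 1/a) = 1.111×10¹² × (1.739×10⁻⁶ − 1.483×10⁻⁷) = 1.767×10⁶ m²/s².
v = 1329 m/s = 1.329 km/s.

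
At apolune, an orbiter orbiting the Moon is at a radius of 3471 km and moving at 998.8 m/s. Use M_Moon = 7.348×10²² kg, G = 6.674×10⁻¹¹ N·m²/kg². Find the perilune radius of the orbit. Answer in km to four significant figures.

perilune radius ≈ 1894 km

μ = GM = 6.674×10⁻¹¹ × 7.348×10²² = 4.904×10¹² m³/s².
r_a = 3.471×10⁶ m.
Specific energy ε = v²/2 − μ/r = -9.141×10⁵ J/kg, so a = −μ/(2ε) = 2.683×10⁶ m.
The apsides satisfy r_p + r_a = 2a, so the perilune radius is 2a − r_a = 1.894×10⁶ m = 1894.1 km.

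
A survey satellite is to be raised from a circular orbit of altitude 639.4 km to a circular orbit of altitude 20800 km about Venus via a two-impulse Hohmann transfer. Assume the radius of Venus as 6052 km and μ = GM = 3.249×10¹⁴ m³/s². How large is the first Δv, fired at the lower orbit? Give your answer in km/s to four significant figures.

r₁ = 6052 + 639.4 = 6691.4 km = 6.6914×10⁶ m.
r₂ = 6052 + 20800 = 26852 km = 2.6852×10⁷ m.
Transfer ellipse a_t = (r₁ + r₂)/2 = 1.677×10⁷ m.
At r₁: circular v_c1 = √(μ/r₁) = 6968 m/s; transfer-periapsis v_p = √[μ(2/r₁ − 1/a_t)] = 8817 m/s.
Δv₁ = v_p − v_c1 = 1849 m/s.
= 1.849 km/s.

Δv ≈ 1.849 km/s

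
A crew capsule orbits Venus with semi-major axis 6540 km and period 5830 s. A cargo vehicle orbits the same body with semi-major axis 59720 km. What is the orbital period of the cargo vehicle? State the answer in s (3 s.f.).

Kepler's third law: T² ∝ a³, so T₂ = T₁ (a₂/a₁)^(3/2).
a₂/a₁ = 9.131, (a₂/a₁)^(3/2) = 27.59.
T₂ = 5830 × 27.59 = 1.609×10⁵ s.

T₂ ≈ 1.61×10⁵ s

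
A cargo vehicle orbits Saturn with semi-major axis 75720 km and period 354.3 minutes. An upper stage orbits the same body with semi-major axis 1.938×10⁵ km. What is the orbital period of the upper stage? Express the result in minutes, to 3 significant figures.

T₂ ≈ 1450 minutes

Kepler's third law: T² ∝ a³, so T₂ = T₁ (a₂/a₁)^(3/2).
a₂/a₁ = 2.559, (a₂/a₁)^(3/2) = 4.095.
T₂ = 354.3 × 4.095 = 1451 minutes.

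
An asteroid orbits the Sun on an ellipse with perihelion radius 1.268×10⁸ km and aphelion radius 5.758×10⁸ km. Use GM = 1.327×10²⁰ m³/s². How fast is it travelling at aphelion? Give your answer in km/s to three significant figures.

v ≈ 9.12 km/s

Semi-major axis a = (r_p + r_a)/2 = 3.5130×10⁸ km = 3.513×10¹¹ m.
Vis-viva: v² = μ(2/r − 1/a) = 1.327×10²⁰ × (3.473×10⁻¹² − 2.847×10⁻¹²) = 8.318×10⁷ m²/s².
v = 9121 m/s = 9.121 km/s.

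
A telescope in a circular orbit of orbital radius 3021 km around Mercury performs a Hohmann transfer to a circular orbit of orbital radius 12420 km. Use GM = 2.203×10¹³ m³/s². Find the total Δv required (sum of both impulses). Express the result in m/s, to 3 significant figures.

r₁ = 3021 km = 3.021×10⁶ m.
r₂ = 12420 km = 1.242×10⁷ m.
Transfer ellipse a_t = (r₁ + r₂)/2 = 7.720×10⁶ m.
At r₁: circular v_c1 = √(μ/r₁) = 2700 m/s; transfer-periherm v_p = √[μ(2/r₁ − 1/a_t)] = 3425 m/s.
Δv₁ = v_p − v_c1 = 724.7 m/s.
At r₂: circular v_c2 = √(μ/r₂) = 1332 m/s; transfer-apoherm v_a = √[μ(2/r₂ − 1/a_t)] = 833.1 m/s.
Δv₂ = v_c2 − v_a = 498.7 m/s.
Total Δv = Δv₁ + Δv₂ = 1223 m/s.

Δv_total ≈ 1220 m/s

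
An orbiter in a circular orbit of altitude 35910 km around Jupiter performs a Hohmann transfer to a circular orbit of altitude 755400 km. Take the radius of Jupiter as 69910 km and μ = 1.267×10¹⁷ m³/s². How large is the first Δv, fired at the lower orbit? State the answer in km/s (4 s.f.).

r₁ = 69910 + 35910 = 105820 km = 1.0582×10⁸ m.
r₂ = 69910 + 755400 = 825310 km = 8.2531×10⁸ m.
Transfer ellipse a_t = (r₁ + r₂)/2 = 4.656×10⁸ m.
At r₁: circular v_c1 = √(μ/r₁) = 34600 m/s; transfer-perijove v_p = √[μ(2/r₁ − 1/a_t)] = 46070 m/s.
Δv₁ = v_p − v_c1 = 11470 m/s.
= 11.47 km/s.

Δv ≈ 11.47 km/s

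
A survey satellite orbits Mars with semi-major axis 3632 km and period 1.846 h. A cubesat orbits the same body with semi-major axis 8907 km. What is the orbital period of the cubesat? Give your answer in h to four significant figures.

Kepler's third law: T² ∝ a³, so T₂ = T₁ (a₂/a₁)^(3/2).
a₂/a₁ = 2.452, (a₂/a₁)^(3/2) = 3.840.
T₂ = 1.846 × 3.840 = 7.089 h.

T₂ ≈ 7.089 h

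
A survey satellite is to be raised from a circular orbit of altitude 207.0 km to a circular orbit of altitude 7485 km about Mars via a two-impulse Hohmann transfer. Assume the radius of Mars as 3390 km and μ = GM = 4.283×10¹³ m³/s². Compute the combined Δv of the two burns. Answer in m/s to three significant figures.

Δv_total ≈ 1360 m/s

r₁ = 3390 + 207.0 = 3597.0 km = 3.5970×10⁶ m.
r₂ = 3390 + 7485 = 10875 km = 1.0875×10⁷ m.
Transfer ellipse a_t = (r₁ + r₂)/2 = 7.236×10⁶ m.
At r₁: circular v_c1 = √(μ/r₁) = 3451 m/s; transfer-periapsis v_p = √[μ(2/r₁ − 1/a_t)] = 4230 m/s.
Δv₁ = v_p − v_c1 = 779.6 m/s.
At r₂: circular v_c2 = √(μ/r₂) = 1985 m/s; transfer-apoapsis v_a = √[μ(2/r₂ − 1/a_t)] = 1399 m/s.
Δv₂ = v_c2 − v_a = 585.3 m/s.
Total Δv = Δv₁ + Δv₂ = 1365 m/s.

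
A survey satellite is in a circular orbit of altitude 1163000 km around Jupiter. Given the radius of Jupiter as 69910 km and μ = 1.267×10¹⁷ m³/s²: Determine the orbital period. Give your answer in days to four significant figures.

T ≈ 8.845 days

r = 69910 + 1163000 = 1232900 km = 1.2329×10⁹ m.
Kepler's third law: T = 2π√(r³/μ) = 2π√((1.233×10⁹)³ / 1.267×10¹⁷).
r³/μ = 1.479×10¹⁰ s², so T = 2π × 1.216×10⁵ = 7.642×10⁵ s.
Converting: 7.642×10⁵ s ÷ 86400 = 8.845 days.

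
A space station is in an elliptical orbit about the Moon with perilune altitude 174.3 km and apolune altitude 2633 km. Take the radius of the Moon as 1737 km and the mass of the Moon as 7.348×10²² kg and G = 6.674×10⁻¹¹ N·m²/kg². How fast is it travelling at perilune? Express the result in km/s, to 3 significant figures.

μ = GM = 6.674×10⁻¹¹ × 7.348×10²² = 4.904×10¹² m³/s².
r_p = 1737 + 174.3 = 1911.3 km = 1.9113×10⁶ m.
r_a = 1737 + 2633 = 4370.0 km = 4.3700×10⁶ m.
Semi-major axis a = (r_p + r_a)/2 = 3140.7 km = 3.141×10⁶ m.
Vis-viva: v² = μ(2/r − 1/a) = 4.904×10¹² × (1.046×10⁻⁶ − 3.184×10⁻⁷) = 3.570×10⁶ m²/s².
v = 1889 m/s = 1.889 km/s.

v ≈ 1.89 km/s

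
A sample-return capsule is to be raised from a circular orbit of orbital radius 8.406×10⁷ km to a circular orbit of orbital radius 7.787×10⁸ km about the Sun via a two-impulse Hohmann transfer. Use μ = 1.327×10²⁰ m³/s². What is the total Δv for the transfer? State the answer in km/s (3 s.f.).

Δv_total ≈ 20.9 km/s

r₁ = 8.406×10⁷ km = 8.406×10¹⁰ m.
r₂ = 7.787×10⁸ km = 7.787×10¹¹ m.
Transfer ellipse a_t = (r₁ + r₂)/2 = 4.314×10¹¹ m.
At r₁: circular v_c1 = √(μ/r₁) = 39730 m/s; transfer-perihelion v_p = √[μ(2/r₁ − 1/a_t)] = 53380 m/s.
Δv₁ = v_p − v_c1 = 13650 m/s.
At r₂: circular v_c2 = √(μ/r₂) = 13050 m/s; transfer-aphelion v_a = √[μ(2/r₂ − 1/a_t)] = 5763 m/s.
Δv₂ = v_c2 − v_a = 7292 m/s.
Total Δv = Δv₁ + Δv₂ = 20940 m/s = 20.94 km/s.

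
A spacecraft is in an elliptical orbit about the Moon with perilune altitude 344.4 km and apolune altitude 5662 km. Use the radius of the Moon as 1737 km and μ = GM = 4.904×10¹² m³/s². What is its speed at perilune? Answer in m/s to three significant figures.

r_p = 1737 + 344.4 = 2081.4 km = 2.0814×10⁶ m.
r_a = 1737 + 5662 = 7399.0 km = 7.3990×10⁶ m.
Semi-major axis a = (r_p + r_a)/2 = 4740.2 km = 4.740×10⁶ m.
Vis-viva: v² = μ(2/r − 1/a) = 4.904×10¹² × (9.609×10⁻⁷ − 2.110×10⁻⁷) = 3.678×10⁶ m²/s².
v = 1918 m/s.

v ≈ 1920 m/s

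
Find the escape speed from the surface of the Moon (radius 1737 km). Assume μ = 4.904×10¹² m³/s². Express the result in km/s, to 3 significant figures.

v_esc ≈ 2.38 km/s

r = R = 1.737×10⁶ m.
Escape speed v_esc = √(2μ/r) = √(2 × 4.904×10¹² / 1.737×10⁶) = √(5.647×10⁶) = 2376 m/s.
= 2.376 km/s.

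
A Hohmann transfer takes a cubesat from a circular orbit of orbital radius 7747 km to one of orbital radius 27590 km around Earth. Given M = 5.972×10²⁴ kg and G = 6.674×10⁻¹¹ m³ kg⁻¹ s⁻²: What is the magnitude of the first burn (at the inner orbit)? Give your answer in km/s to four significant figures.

Δv ≈ 1.790 km/s

μ = GM = 6.674×10⁻¹¹ × 5.972×10²⁴ = 3.986×10¹⁴ m³/s².
r₁ = 7747 km = 7.747×10⁶ m.
r₂ = 27590 km = 2.759×10⁷ m.
Transfer ellipse a_t = (r₁ + r₂)/2 = 1.767×10⁷ m.
At r₁: circular v_c1 = √(μ/r₁) = 7173 m/s; transfer-perigee v_p = √[μ(2/r₁ − 1/a_t)] = 8963 m/s.
Δv₁ = v_p − v_c1 = 1790 m/s.
= 1.790 km/s.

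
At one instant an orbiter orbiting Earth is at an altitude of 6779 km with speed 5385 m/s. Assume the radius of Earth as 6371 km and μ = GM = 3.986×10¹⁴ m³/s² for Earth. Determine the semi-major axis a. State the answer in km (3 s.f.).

r = 6371 + 6779 = 13150 km = 1.315×10⁷ m.
Specific orbital energy ε = v²/2 − μ/r = (5385)²/2 − 3.986×10¹⁴/1.315×10⁷ = -1.581×10⁷ J/kg.
Since ε = −μ/(2a), a = −μ/(2ε) = 1.260×10⁷ m = 12604 km.

a ≈ 12600 km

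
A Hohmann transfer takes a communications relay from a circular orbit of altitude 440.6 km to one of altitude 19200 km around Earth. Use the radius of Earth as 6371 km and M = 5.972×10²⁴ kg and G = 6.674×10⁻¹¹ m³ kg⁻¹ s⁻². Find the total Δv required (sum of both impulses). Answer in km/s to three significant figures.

Δv_total ≈ 3.35 km/s

μ = GM = 6.674×10⁻¹¹ × 5.972×10²⁴ = 3.986×10¹⁴ m³/s².
r₁ = 6371 + 440.6 = 6811.6 km = 6.8116×10⁶ m.
r₂ = 6371 + 19200 = 25571 km = 2.5571×10⁷ m.
Transfer ellipse a_t = (r₁ + r₂)/2 = 1.619×10⁷ m.
At r₁: circular v_c1 = √(μ/r₁) = 7649 m/s; transfer-perigee v_p = √[μ(2/r₁ − 1/a_t)] = 9613 m/s.
Δv₁ = v_p − v_c1 = 1964 m/s.
At r₂: circular v_c2 = √(μ/r₂) = 3948 m/s; transfer-apogee v_a = √[μ(2/r₂ − 1/a_t)] = 2561 m/s.
Δv₂ = v_c2 − v_a = 1387 m/s.
Total Δv = Δv₁ + Δv₂ = 3351 m/s = 3.351 km/s.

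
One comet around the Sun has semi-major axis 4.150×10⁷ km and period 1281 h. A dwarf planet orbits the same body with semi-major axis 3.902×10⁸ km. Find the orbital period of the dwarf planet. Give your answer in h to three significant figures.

T₂ ≈ 36900 h

Kepler's third law: T² ∝ a³, so T₂ = T₁ (a₂/a₁)^(3/2).
a₂/a₁ = 9.402, (a₂/a₁)^(3/2) = 28.83.
T₂ = 1281 × 28.83 = 36930 h.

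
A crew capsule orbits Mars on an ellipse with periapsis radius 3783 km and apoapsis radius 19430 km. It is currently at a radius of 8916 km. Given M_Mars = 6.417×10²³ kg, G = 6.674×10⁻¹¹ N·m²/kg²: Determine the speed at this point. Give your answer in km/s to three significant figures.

μ = GM = 6.674×10⁻¹¹ × 6.417×10²³ = 4.283×10¹³ m³/s².
Semi-major axis a = (r_p + r_a)/2 = 11606 km = 1.161×10⁷ m.
Vis-viva: v² = μ(2/r − 1/a) = 4.283×10¹³ × (2.243×10⁻⁷ − 8.616×10⁻⁸) = 5.917×10⁶ m²/s².
v = 2432 m/s = 2.432 km/s.

v ≈ 2.43 km/s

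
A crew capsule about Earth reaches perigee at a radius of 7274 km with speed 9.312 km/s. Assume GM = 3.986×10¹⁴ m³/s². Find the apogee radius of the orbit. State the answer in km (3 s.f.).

r_p = 7.274×10⁶ m.
Specific energy ε = v²/2 − μ/r = -1.144×10⁷ J/kg, so a = −μ/(2ε) = 1.742×10⁷ m.
The apsides satisfy r_p + r_a = 2a, so the apogee radius is 2a − r_p = 2.756×10⁷ m = 27565 km.

apogee radius ≈ 27600 km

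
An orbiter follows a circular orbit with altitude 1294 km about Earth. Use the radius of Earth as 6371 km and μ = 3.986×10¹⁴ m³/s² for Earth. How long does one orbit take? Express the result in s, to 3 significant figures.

T ≈ 6680 s

r = 6371 + 1294 = 7665.0 km = 7.6650×10⁶ m.
Kepler's third law: T = 2π√(r³/μ) = 2π√((7.665×10⁶)³ / 3.986×10¹⁴).
r³/μ = 1.130×10⁶ s², so T = 2π × 1.063×10³ = 6.679×10³ s.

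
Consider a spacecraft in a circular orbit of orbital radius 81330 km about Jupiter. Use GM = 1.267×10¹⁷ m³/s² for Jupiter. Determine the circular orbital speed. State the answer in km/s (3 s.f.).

r = 81330 km = 8.133×10⁷ m.
For a circular orbit v = √(μ/r) = √(1.267×10¹⁷ / 8.133×10⁷) = √(1.558×10⁹) = 39470 m/s.
That is 39.47 km/s.

v ≈ 39.5 km/s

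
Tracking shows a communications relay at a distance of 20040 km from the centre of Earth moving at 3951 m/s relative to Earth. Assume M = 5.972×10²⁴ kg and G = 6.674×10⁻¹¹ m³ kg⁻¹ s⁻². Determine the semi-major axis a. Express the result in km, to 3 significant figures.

a ≈ 16500 km

μ = GM = 6.674×10⁻¹¹ × 5.972×10²⁴ = 3.986×10¹⁴ m³/s².
r = 2.004×10⁷ m.
Specific orbital energy ε = v²/2 − μ/r = (3951)²/2 − 3.986×10¹⁴/2.004×10⁷ = -1.208×10⁷ J/kg.
Since ε = −μ/(2a), a = −μ/(2ε) = 1.649×10⁷ m = 16492 km.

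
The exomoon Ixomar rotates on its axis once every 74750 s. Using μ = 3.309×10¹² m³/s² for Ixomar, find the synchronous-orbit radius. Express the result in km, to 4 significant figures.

r_sync ≈ 7766 km

A synchronous orbit has period T, so by Kepler's third law a = (μT²/4π²)^(1/3).
μT²/4π² = 3.309×10¹² × (7.475×10⁴)² / 39.48 = 4.683×10²⁰ m³.
a = 7.766×10⁶ m = 7765.8 km.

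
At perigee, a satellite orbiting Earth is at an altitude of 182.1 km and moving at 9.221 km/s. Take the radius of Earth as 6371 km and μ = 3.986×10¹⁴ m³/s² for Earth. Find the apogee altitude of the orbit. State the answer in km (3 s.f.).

apogee altitude ≈ 8840 km

r_p = 6371 + 182.1 = 6553.1 km = 6.553×10⁶ m.
Specific energy ε = v²/2 − μ/r = -1.831×10⁷ J/kg, so a = −μ/(2ε) = 1.088×10⁷ m.
The apsides satisfy r_p + r_a = 2a, so the apogee radius is 2a − r_p = 1.521×10⁷ m = 15213 km.
Apogee altitude = 15213 − 6371 = 8842.2 km.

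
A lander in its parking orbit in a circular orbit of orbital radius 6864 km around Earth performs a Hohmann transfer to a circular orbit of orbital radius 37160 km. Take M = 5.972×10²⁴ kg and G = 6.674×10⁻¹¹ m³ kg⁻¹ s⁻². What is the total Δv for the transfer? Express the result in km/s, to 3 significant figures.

Δv_total ≈ 3.73 km/s

μ = GM = 6.674×10⁻¹¹ × 5.972×10²⁴ = 3.986×10¹⁴ m³/s².
r₁ = 6864 km = 6.864×10⁶ m.
r₂ = 37160 km = 3.716×10⁷ m.
Transfer ellipse a_t = (r₁ + r₂)/2 = 2.201×10⁷ m.
At r₁: circular v_c1 = √(μ/r₁) = 7620 m/s; transfer-perigee v_p = √[μ(2/r₁ − 1/a_t)] = 9901 m/s.
Δv₁ = v_p − v_c1 = 2281 m/s.
At r₂: circular v_c2 = √(μ/r₂) = 3275 m/s; transfer-apogee v_a = √[μ(2/r₂ − 1/a_t)] = 1829 m/s.
Δv₂ = v_c2 − v_a = 1446 m/s.
Total Δv = Δv₁ + Δv₂ = 3727 m/s = 3.727 km/s.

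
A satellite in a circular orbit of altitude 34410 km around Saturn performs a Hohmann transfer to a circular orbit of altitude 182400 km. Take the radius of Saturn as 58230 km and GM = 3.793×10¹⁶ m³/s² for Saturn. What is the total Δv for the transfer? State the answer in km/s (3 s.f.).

r₁ = 58230 + 34410 = 92640 km = 9.2640×10⁷ m.
r₂ = 58230 + 182400 = 240630 km = 2.4063×10⁸ m.
Transfer ellipse a_t = (r₁ + r₂)/2 = 1.666×10⁸ m.
At r₁: circular v_c1 = √(μ/r₁) = 20230 m/s; transfer-perikrone v_p = √[μ(2/r₁ − 1/a_t)] = 24320 m/s.
Δv₁ = v_p − v_c1 = 4081 m/s.
At r₂: circular v_c2 = √(μ/r₂) = 12550 m/s; transfer-apokrone v_a = √[μ(2/r₂ − 1/a_t)] = 9361 m/s.
Δv₂ = v_c2 − v_a = 3194 m/s.
Total Δv = Δv₁ + Δv₂ = 7275 m/s = 7.275 km/s.

Δv_total ≈ 7.27 km/s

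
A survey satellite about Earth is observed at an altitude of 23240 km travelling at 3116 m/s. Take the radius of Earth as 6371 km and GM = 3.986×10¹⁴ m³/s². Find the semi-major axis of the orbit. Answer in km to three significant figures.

a ≈ 23200 km

r = 6371 + 23240 = 29611 km = 2.961×10⁷ m.
Vis-viva rearranged: 1/a = 2/r − v²/μ = 6.754×10⁻⁸ − 2.436×10⁻⁸ = 4.318×10⁻⁸ m⁻¹.
a = 2.316×10⁷ m = 23157 km.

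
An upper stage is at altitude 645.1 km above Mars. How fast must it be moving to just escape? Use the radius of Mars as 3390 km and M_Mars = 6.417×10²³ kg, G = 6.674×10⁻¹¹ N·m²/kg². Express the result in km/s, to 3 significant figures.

v_esc ≈ 4.61 km/s

μ = GM = 6.674×10⁻¹¹ × 6.417×10²³ = 4.283×10¹³ m³/s².
r = 3390 + 645.1 = 4035.1 km = 4.0351×10⁶ m.
Escape speed v_esc = √(2μ/r) = √(2 × 4.283×10¹³ / 4.035×10⁶) = √(2.123×10⁷) = 4607 m/s.
= 4.607 km/s.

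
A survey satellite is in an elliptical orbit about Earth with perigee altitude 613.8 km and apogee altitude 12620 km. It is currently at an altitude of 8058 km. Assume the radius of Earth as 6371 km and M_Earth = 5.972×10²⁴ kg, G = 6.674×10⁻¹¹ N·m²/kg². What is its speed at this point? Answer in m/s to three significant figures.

μ = GM = 6.674×10⁻¹¹ × 5.972×10²⁴ = 3.986×10¹⁴ m³/s².
r_p = 6371 + 613.8 = 6984.8 km = 6.9848×10⁶ m.
r_a = 6371 + 12620 = 18991 km = 1.8991×10⁷ m.
r = 6371 + 8058 = 14429 km = 1.443×10⁷ m.
Semi-major axis a = (r_p + r_a)/2 = 12988 km = 1.299×10⁷ m.
Vis-viva: v² = μ(2/r − 1/a) = 3.986×10¹⁴ × (1.386×10⁻⁷ − 7.699×10⁻⁸) = 2.456×10⁷ m²/s².
v = 4956 m/s.

v ≈ 4960 m/s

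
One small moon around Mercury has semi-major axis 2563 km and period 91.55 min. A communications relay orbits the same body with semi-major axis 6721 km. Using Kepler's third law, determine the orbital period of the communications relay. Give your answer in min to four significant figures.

T₂ ≈ 388.8 min

Kepler's third law: T² ∝ a³, so T₂ = T₁ (a₂/a₁)^(3/2).
a₂/a₁ = 2.622, (a₂/a₁)^(3/2) = 4.246.
T₂ = 91.55 × 4.246 = 388.8 min.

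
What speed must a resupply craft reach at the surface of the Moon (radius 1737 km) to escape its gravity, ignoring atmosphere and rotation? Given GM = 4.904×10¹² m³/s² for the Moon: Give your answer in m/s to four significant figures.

r = R = 1.737×10⁶ m.
Escape speed v_esc = √(2μ/r) = √(2 × 4.904×10¹² / 1.737×10⁶) = √(5.647×10⁶) = 2376 m/s.

v_esc ≈ 2376 m/s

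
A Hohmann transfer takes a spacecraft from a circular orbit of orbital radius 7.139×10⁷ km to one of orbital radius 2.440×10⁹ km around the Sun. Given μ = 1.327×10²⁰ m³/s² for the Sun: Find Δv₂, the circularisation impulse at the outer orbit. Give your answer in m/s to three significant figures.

Δv ≈ 5620 m/s

r₁ = 7.139×10⁷ km = 7.139×10¹⁰ m.
r₂ = 2.440×10⁹ km = 2.440×10¹² m.
Transfer ellipse a_t = (r₁ + r₂)/2 = 1.256×10¹² m.
At r₁: circular v_c1 = √(μ/r₁) = 43110 m/s; transfer-perihelion v_p = √[μ(2/r₁ − 1/a_t)] = 60100 m/s.
At r₂: circular v_c2 = √(μ/r₂) = 7375 m/s; transfer-aphelion v_a = √[μ(2/r₂ − 1/a_t)] = 1758 m/s.
Δv₂ = v_c2 − v_a = 5616 m/s.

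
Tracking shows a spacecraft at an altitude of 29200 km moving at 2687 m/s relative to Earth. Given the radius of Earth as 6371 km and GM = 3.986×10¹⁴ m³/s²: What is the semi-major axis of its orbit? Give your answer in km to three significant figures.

a ≈ 26200 km

r = 6371 + 29200 = 35571 km = 3.557×10⁷ m.
Vis-viva rearranged: 1/a = 2/r − v²/μ = 5.623×10⁻⁸ − 1.811×10⁻⁸ = 3.811×10⁻⁸ m⁻¹.
a = 2.624×10⁷ m = 26238 km.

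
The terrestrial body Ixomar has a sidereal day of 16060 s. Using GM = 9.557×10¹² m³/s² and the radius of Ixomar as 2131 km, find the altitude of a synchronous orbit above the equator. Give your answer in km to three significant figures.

A synchronous orbit has period T, so by Kepler's third law a = (μT²/4π²)^(1/3).
μT²/4π² = 9.557×10¹² × (1.606×10⁴)² / 39.48 = 6.244×10¹⁹ m³.
a = 3.967×10⁶ m = 3967.2 km.
Altitude h = a − R = 3967.2 − 2131 = 1836.2 km.

h_sync ≈ 1840 km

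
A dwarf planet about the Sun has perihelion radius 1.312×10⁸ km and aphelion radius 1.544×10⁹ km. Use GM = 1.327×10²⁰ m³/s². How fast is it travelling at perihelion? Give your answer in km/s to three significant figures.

Semi-major axis a = (r_p + r_a)/2 = 8.3760×10⁸ km = 8.376×10¹¹ m.
Vis-viva: v² = μ(2/r − 1/a) = 1.327×10²⁰ × (1.524×10⁻¹¹ − 1.194×10⁻¹²) = 1.864×10⁹ m²/s².
v = 43180 m/s = 43.18 km/s.

v ≈ 43.2 km/s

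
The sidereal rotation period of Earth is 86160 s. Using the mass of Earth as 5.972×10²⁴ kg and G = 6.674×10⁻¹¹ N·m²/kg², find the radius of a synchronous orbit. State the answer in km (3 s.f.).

r_sync ≈ 42200 km

μ = GM = 6.674×10⁻¹¹ × 5.972×10²⁴ = 3.986×10¹⁴ m³/s².
A synchronous orbit has period T, so by Kepler's third law a = (μT²/4π²)^(1/3).
μT²/4π² = 3.986×10¹⁴ × (8.616×10⁴)² / 39.48 = 7.495×10²² m³.
a = 4.216×10⁷ m = 42162 km.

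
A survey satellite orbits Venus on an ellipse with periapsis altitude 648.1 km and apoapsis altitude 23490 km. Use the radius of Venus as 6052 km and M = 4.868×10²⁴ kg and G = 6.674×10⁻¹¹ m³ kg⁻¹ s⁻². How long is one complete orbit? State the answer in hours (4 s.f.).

μ = GM = 6.674×10⁻¹¹ × 4.868×10²⁴ = 3.249×10¹⁴ m³/s².
r_p = 6052 + 648.1 = 6700.1 km = 6.7001×10⁶ m.
r_a = 6052 + 23490 = 29542 km = 2.9542×10⁷ m.
Semi-major axis a = (r_p + r_a)/2 = (6700.1 + 29542)/2 = 18121 km = 1.812×10⁷ m.
By Kepler's third law T = 2π√(a³/μ) = 2π × 4.280×10³ = 2.689×10⁴ s.
= 7.469 hours.

T ≈ 7.469 hours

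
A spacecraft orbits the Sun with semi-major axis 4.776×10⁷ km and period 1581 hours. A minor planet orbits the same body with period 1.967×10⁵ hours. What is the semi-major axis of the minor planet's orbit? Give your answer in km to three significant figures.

a₂ ≈ 1.19×10⁹ km

Kepler's third law: a³ ∝ T², so a₂ = a₁ (T₂/T₁)^(2/3).
T₂/T₁ = 124.4, (T₂/T₁)^(2/3) = 24.92.
a₂ = 4.776×10⁷ × 24.92 = 1.190×10⁹ km.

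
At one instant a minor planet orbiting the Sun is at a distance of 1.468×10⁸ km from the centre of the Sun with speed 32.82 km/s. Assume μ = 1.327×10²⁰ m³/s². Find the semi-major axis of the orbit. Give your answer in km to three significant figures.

r = 1.468×10¹¹ m.
Vis-viva rearranged: 1/a = 2/r − v²/μ = 1.362×10⁻¹¹ − 8.117×10⁻¹² = 5.507×10⁻¹² m⁻¹.
a = 1.816×10¹¹ m = 1.8159×10⁸ km.

a ≈ 1.82×10⁸ km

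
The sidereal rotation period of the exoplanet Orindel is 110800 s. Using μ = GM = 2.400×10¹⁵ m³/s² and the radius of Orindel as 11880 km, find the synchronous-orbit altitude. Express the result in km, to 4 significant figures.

A synchronous orbit has period T, so by Kepler's third law a = (μT²/4π²)^(1/3).
μT²/4π² = 2.400×10¹⁵ × (1.108×10⁵)² / 39.48 = 7.463×10²³ m³.
a = 9.071×10⁷ m = 90708 km.
Altitude h = a − R = 90708 − 11880 = 78828 km.

h_sync ≈ 78830 km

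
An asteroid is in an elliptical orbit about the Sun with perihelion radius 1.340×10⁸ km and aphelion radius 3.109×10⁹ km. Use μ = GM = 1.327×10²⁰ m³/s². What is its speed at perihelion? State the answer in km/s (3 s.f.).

v ≈ 43.6 km/s

Semi-major axis a = (r_p + r_a)/2 = 1.6215×10⁹ km = 1.622×10¹² m.
Vis-viva: v² = μ(2/r − 1/a) = 1.327×10²⁰ × (1.493×10⁻¹¹ − 6.167×10⁻¹³) = 1.899×10⁹ m²/s².
v = 43570 m/s = 43.57 km/s.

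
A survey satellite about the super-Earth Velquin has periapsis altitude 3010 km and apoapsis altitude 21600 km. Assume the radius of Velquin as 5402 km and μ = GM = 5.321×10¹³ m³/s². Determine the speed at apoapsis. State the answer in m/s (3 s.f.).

v ≈ 968 m/s

r_p = 5402 + 3010 = 8412.0 km = 8.4120×10⁶ m.
r_a = 5402 + 21600 = 27002 km = 2.7002×10⁷ m.
Semi-major axis a = (r_p + r_a)/2 = 17707 km = 1.771×10⁷ m.
Vis-viva: v² = μ(2/r − 1/a) = 5.321×10¹³ × (7.407×10⁻⁸ − 5.647×10⁻⁸) = 9.362×10⁵ m²/s².
v = 967.6 m/s.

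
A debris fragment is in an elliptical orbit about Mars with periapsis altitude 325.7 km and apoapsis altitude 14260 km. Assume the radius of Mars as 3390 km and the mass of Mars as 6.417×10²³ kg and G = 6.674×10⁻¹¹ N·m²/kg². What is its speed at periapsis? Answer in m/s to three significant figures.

μ = GM = 6.674×10⁻¹¹ × 6.417×10²³ = 4.283×10¹³ m³/s².
r_p = 3390 + 325.7 = 3715.7 km = 3.7157×10⁶ m.
r_a = 3390 + 14260 = 17650 km = 1.7650×10⁷ m.
Semi-major axis a = (r_p + r_a)/2 = 10683 km = 1.068×10⁷ m.
Vis-viva: v² = μ(2/r − 1/a) = 4.283×10¹³ × (5.383×10⁻⁷ − 9.361×10⁻⁸) = 1.904×10⁷ m²/s².
v = 4364 m/s.

v ≈ 4360 m/s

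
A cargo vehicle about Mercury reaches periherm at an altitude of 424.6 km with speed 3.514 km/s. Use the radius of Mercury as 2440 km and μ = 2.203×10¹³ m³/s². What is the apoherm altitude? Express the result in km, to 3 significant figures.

apoherm altitude ≈ 9220 km

r_p = 2440 + 424.6 = 2864.6 km = 2.865×10⁶ m.
Specific energy ε = v²/2 − μ/r = -1.516×10⁶ J/kg, so a = −μ/(2ε) = 7.264×10⁶ m.
The apsides satisfy r_p + r_a = 2a, so the apoherm radius is 2a − r_p = 1.166×10⁷ m = 11664 km.
Apoherm altitude = 11664 − 2440 = 9223.9 km.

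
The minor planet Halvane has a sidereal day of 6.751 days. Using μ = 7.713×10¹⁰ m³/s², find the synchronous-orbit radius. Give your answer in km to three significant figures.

r_sync ≈ 8730 km

T = 6.751 days = 5.833×10⁵ s.
A synchronous orbit has period T, so by Kepler's third law a = (μT²/4π²)^(1/3).
μT²/4π² = 7.713×10¹⁰ × (5.833×10⁵)² / 39.48 = 6.647×10²⁰ m³.
a = 8.727×10⁶ m = 8727.2 km.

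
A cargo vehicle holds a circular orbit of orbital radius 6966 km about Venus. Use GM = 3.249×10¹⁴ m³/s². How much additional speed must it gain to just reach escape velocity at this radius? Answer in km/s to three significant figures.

r = 6966 km = 6.966×10⁶ m.
Circular speed v_c = √(μ/r) = 6829 m/s.
Escape speed v_esc = √(2μ/r) = √2 × v_c = 9658 m/s.
Δv = v_esc − v_c = 2829 m/s = 2.829 km/s.

Δv ≈ 2.83 km/s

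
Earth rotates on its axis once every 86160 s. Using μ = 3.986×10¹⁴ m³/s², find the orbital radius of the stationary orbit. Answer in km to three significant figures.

r_sync ≈ 42200 km

A synchronous orbit has period T, so by Kepler's third law a = (μT²/4π²)^(1/3).
μT²/4π² = 3.986×10¹⁴ × (8.616×10⁴)² / 39.48 = 7.495×10²² m³.
a = 4.216×10⁷ m = 42163 km.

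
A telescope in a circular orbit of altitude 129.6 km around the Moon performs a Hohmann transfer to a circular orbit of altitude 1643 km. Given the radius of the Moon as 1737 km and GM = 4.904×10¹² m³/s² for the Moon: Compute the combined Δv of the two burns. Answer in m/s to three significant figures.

Δv_total ≈ 407 m/s

r₁ = 1737 + 129.6 = 1866.6 km = 1.8666×10⁶ m.
r₂ = 1737 + 1643 = 3380.0 km = 3.3800×10⁶ m.
Transfer ellipse a_t = (r₁ + r₂)/2 = 2.623×10⁶ m.
At r₁: circular v_c1 = √(μ/r₁) = 1621 m/s; transfer-perilune v_p = √[μ(2/r₁ − 1/a_t)] = 1840 m/s.
Δv₁ = v_p − v_c1 = 219.0 m/s.
At r₂: circular v_c2 = √(μ/r₂) = 1205 m/s; transfer-apolune v_a = √[μ(2/r₂ − 1/a_t)] = 1016 m/s.
Δv₂ = v_c2 − v_a = 188.5 m/s.
Total Δv = Δv₁ + Δv₂ = 407.5 m/s.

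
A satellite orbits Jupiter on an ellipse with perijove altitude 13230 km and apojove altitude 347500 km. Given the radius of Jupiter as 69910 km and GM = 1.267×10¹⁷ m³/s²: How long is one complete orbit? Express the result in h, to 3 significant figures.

T ≈ 19.4 h

r_p = 69910 + 13230 = 83140 km = 8.3140×10⁷ m.
r_a = 69910 + 347500 = 417410 km = 4.1741×10⁸ m.
Semi-major axis a = (r_p + r_a)/2 = (83140 + 4.1741×10⁵)/2 = 2.5028×10⁵ km = 2.503×10⁸ m.
By Kepler's third law T = 2π√(a³/μ) = 2π × 1.112×10⁴ = 6.989×10⁴ s.
= 19.41 h.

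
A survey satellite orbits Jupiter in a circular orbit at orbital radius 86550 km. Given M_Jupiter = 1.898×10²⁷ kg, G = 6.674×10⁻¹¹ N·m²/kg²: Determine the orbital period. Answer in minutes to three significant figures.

μ = GM = 6.674×10⁻¹¹ × 1.898×10²⁷ = 1.267×10¹⁷ m³/s².
r = 86550 km = 8.655×10⁷ m.
Kepler's third law: T = 2π√(r³/μ) = 2π√((8.655×10⁷)³ / 1.267×10¹⁷).
r³/μ = 5.118×10⁶ s², so T = 2π × 2.262×10³ = 1.421×10⁴ s.
Converting: 1.421×10⁴ s ÷ 60.00 = 236.9 minutes.

T ≈ 237 minutes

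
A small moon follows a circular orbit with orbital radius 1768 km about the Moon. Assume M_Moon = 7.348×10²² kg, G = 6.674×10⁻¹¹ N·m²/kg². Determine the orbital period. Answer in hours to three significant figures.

T ≈ 1.85 hours

μ = GM = 6.674×10⁻¹¹ × 7.348×10²² = 4.904×10¹² m³/s².
r = 1768 km = 1.768×10⁶ m.
Kepler's third law: T = 2π√(r³/μ) = 2π√((1.768×10⁶)³ / 4.904×10¹²).
r³/μ = 1.127×10⁶ s², so T = 2π × 1.062×10³ = 6.670×10³ s.
Converting: 6.670×10³ s ÷ 3600 = 1.853 hours.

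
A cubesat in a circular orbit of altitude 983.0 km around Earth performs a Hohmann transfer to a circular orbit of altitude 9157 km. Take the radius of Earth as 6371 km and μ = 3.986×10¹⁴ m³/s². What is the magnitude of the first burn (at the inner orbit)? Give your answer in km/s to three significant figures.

Δv ≈ 1.21 km/s

r₁ = 6371 + 983.0 = 7354.0 km = 7.3540×10⁶ m.
r₂ = 6371 + 9157 = 15528 km = 1.5528×10⁷ m.
Transfer ellipse a_t = (r₁ + r₂)/2 = 1.144×10⁷ m.
At r₁: circular v_c1 = √(μ/r₁) = 7362 m/s; transfer-perigee v_p = √[μ(2/r₁ − 1/a_t)] = 8577 m/s.
Δv₁ = v_p − v_c1 = 1215 m/s.
= 1.215 km/s.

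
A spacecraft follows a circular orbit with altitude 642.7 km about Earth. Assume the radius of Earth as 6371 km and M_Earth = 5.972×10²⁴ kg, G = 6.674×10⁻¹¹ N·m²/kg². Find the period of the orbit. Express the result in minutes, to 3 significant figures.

μ = GM = 6.674×10⁻¹¹ × 5.972×10²⁴ = 3.986×10¹⁴ m³/s².
r = 6371 + 642.7 = 7013.7 km = 7.0137×10⁶ m.
Kepler's third law: T = 2π√(r³/μ) = 2π√((7.014×10⁶)³ / 3.986×10¹⁴).
r³/μ = 8.656×10⁵ s², so T = 2π × 9.304×10² = 5.846×10³ s.
Converting: 5.846×10³ s ÷ 60.00 = 97.43 minutes.

T ≈ 97.4 minutes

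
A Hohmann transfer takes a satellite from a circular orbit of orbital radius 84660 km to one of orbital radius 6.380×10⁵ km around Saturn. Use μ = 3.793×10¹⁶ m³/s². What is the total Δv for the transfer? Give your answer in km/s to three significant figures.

Δv_total ≈ 10.9 km/s

r₁ = 84660 km = 8.466×10⁷ m.
r₂ = 6.380×10⁵ km = 6.380×10⁸ m.
Transfer ellipse a_t = (r₁ + r₂)/2 = 3.613×10⁸ m.
At r₁: circular v_c1 = √(μ/r₁) = 21170 m/s; transfer-perikrone v_p = √[μ(2/r₁ − 1/a_t)] = 28130 m/s.
Δv₁ = v_p − v_c1 = 6960 m/s.
At r₂: circular v_c2 = √(μ/r₂) = 7710 m/s; transfer-apokrone v_a = √[μ(2/r₂ − 1/a_t)] = 3732 m/s.
Δv₂ = v_c2 − v_a = 3978 m/s.
Total Δv = Δv₁ + Δv₂ = 10940 m/s = 10.94 km/s.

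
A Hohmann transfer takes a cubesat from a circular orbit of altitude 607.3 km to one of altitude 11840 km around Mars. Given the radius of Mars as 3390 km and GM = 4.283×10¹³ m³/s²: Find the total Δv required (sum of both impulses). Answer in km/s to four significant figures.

r₁ = 3390 + 607.3 = 3997.3 km = 3.9973×10⁶ m.
r₂ = 3390 + 11840 = 15230 km = 1.5230×10⁷ m.
Transfer ellipse a_t = (r₁ + r₂)/2 = 9.614×10⁶ m.
At r₁: circular v_c1 = √(μ/r₁) = 3273 m/s; transfer-periapsis v_p = √[μ(2/r₁ − 1/a_t)] = 4120 m/s.
Δv₁ = v_p − v_c1 = 846.7 m/s.
At r₂: circular v_c2 = √(μ/r₂) = 1677 m/s; transfer-apoapsis v_a = √[μ(2/r₂ − 1/a_t)] = 1081 m/s.
Δv₂ = v_c2 − v_a = 595.6 m/s.
Total Δv = Δv₁ + Δv₂ = 1442 m/s = 1.442 km/s.

Δv_total ≈ 1.442 km/s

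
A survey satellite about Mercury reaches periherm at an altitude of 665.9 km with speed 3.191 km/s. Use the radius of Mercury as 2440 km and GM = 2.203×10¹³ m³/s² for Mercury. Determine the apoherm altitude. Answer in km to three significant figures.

r_p = 2440 + 665.9 = 3105.9 km = 3.106×10⁶ m.
Specific energy ε = v²/2 − μ/r = -2.002×10⁶ J/kg, so a = −μ/(2ε) = 5.503×10⁶ m.
The apsides satisfy r_p + r_a = 2a, so the apoherm radius is 2a − r_p = 7.900×10⁶ m = 7899.7 km.
Apoherm altitude = 7899.7 − 2440 = 5459.7 km.

apoherm altitude ≈ 5460 km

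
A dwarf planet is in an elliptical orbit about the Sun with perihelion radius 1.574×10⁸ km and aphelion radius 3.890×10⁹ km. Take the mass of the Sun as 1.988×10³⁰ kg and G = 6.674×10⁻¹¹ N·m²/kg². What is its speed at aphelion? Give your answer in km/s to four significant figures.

μ = GM = 6.674×10⁻¹¹ × 1.988×10³⁰ = 1.327×10²⁰ m³/s².
Semi-major axis a = (r_p + r_a)/2 = 2.0237×10⁹ km = 2.024×10¹² m.
Vis-viva: v² = μ(2/r − 1/a) = 1.327×10²⁰ × (5.141×10⁻¹³ − 4.941×10⁻¹³) = 2.653×10⁶ m²/s².
v = 1629 m/s = 1.629 km/s.

v ≈ 1.629 km/s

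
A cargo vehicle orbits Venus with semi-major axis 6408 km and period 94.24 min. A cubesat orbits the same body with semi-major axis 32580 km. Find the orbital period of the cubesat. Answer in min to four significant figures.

T₂ ≈ 1080 min

Kepler's third law: T² ∝ a³, so T₂ = T₁ (a₂/a₁)^(3/2).
a₂/a₁ = 5.084, (a₂/a₁)^(3/2) = 11.46.
T₂ = 94.24 × 11.46 = 1080 min.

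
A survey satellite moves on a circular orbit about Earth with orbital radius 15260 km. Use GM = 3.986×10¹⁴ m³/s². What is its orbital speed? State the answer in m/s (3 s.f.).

v ≈ 5110 m/s

r = 15260 km = 1.526×10⁷ m.
For a circular orbit v = √(μ/r) = √(3.986×10¹⁴ / 1.526×10⁷) = √(2.612×10⁷) = 5111 m/s.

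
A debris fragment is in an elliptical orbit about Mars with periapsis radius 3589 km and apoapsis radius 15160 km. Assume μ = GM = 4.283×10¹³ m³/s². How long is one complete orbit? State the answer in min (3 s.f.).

Semi-major axis a = (r_p + r_a)/2 = (3589.0 + 15160)/2 = 9374.5 km = 9.374×10⁶ m.
By Kepler's third law T = 2π√(a³/μ) = 2π × 4.386×10³ = 2.756×10⁴ s.
= 459.3 min.

T ≈ 459 min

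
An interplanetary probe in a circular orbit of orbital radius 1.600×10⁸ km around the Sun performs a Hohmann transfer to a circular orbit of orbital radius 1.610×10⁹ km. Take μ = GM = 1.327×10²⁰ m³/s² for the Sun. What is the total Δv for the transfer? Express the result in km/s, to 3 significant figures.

r₁ = 1.600×10⁸ km = 1.600×10¹¹ m.
r₂ = 1.610×10⁹ km = 1.610×10¹² m.
Transfer ellipse a_t = (r₁ + r₂)/2 = 8.850×10¹¹ m.
At r₁: circular v_c1 = √(μ/r₁) = 28800 m/s; transfer-perihelion v_p = √[μ(2/r₁ − 1/a_t)] = 38840 m/s.
Δv₁ = v_p − v_c1 = 10040 m/s.
At r₂: circular v_c2 = √(μ/r₂) = 9079 m/s; transfer-aphelion v_a = √[μ(2/r₂ − 1/a_t)] = 3860 m/s.
Δv₂ = v_c2 − v_a = 5218 m/s.
Total Δv = Δv₁ + Δv₂ = 15260 m/s = 15.26 km/s.

Δv_total ≈ 15.3 km/s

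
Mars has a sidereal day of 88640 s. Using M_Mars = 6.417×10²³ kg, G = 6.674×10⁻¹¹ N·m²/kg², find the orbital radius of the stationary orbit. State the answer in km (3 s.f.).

μ = GM = 6.674×10⁻¹¹ × 6.417×10²³ = 4.283×10¹³ m³/s².
A synchronous orbit has period T, so by Kepler's third law a = (μT²/4π²)^(1/3).
μT²/4π² = 4.283×10¹³ × (8.864×10⁴)² / 39.48 = 8.524×10²¹ m³.
a = 2.043×10⁷ m = 20427 km.

r_sync ≈ 20400 km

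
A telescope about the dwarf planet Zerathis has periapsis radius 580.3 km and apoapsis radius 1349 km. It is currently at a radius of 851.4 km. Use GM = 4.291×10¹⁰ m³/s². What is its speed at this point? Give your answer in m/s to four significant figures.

v ≈ 237.3 m/s

Semi-major axis a = (r_p + r_a)/2 = 964.65 km = 9.646×10⁵ m.
Vis-viva: v² = μ(2/r − 1/a) = 4.291×10¹⁰ × (2.349×10⁻⁶ − 1.037×10⁻⁶) = 5.632×10⁴ m²/s².
v = 237.3 m/s.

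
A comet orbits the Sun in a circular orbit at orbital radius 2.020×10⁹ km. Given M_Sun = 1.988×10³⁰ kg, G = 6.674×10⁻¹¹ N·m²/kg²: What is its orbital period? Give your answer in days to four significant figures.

μ = GM = 6.674×10⁻¹¹ × 1.988×10³⁰ = 1.327×10²⁰ m³/s².
r = 2.020×10⁹ km = 2.020×10¹² m.
Kepler's third law: T = 2π√(r³/μ) = 2π√((2.020×10¹²)³ / 1.327×10²⁰).
r³/μ = 6.212×10¹⁶ s², so T = 2π × 2.492×10⁸ = 1.566×10⁹ s.
Converting: 1.566×10⁹ s ÷ 86400 = 18130 days.

T ≈ 18130 days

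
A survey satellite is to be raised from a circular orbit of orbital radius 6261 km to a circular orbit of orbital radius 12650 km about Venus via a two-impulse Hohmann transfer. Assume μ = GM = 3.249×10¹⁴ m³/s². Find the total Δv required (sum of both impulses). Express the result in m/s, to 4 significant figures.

r₁ = 6261 km = 6.261×10⁶ m.
r₂ = 12650 km = 1.265×10⁷ m.
Transfer ellipse a_t = (r₁ + r₂)/2 = 9.456×10⁶ m.
At r₁: circular v_c1 = √(μ/r₁) = 7204 m/s; transfer-periapsis v_p = √[μ(2/r₁ − 1/a_t)] = 8332 m/s.
Δv₁ = v_p − v_c1 = 1128 m/s.
At r₂: circular v_c2 = √(μ/r₂) = 5068 m/s; transfer-apoapsis v_a = √[μ(2/r₂ − 1/a_t)] = 4124 m/s.
Δv₂ = v_c2 − v_a = 944.0 m/s.
Total Δv = Δv₁ + Δv₂ = 2072 m/s.

Δv_total ≈ 2072 m/s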